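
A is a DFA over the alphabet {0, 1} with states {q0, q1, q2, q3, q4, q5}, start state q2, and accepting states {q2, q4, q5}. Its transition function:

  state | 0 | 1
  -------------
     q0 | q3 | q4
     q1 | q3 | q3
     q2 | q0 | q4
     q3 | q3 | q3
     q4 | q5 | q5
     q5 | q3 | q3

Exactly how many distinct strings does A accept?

The useful subgraph on states {q0, q2, q4, q5} is acyclic, so L(A) is finite; the longest accepting path visits 4 useful states, giving maximum string length 3.
Counting accepting paths from q2 by length: 1 of length 0, 1 of length 1, 3 of length 2, 2 of length 3. Total 7.

7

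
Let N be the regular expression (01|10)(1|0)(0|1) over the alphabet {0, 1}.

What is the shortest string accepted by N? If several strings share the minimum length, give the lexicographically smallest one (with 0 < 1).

0100

By inspection of the expression, no string of length less than 4 matches, and 0100 is the lexicographically first match of length 4.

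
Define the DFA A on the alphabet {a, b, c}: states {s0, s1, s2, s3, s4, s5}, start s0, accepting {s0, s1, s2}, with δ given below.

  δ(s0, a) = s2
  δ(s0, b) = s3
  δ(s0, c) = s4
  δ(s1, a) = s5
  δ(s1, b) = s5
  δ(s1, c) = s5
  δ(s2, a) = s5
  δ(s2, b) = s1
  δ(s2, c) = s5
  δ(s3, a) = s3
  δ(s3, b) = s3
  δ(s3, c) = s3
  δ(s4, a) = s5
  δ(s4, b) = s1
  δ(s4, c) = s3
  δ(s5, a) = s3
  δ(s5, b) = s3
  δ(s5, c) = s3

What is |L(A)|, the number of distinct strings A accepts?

The useful subgraph on states {s0, s1, s2, s4} is acyclic, so L(A) is finite; the longest accepting path visits 3 useful states, giving maximum string length 2.
Counting accepting paths from s0 by length: 1 of length 0, 1 of length 1, 2 of length 2. Total 4.

4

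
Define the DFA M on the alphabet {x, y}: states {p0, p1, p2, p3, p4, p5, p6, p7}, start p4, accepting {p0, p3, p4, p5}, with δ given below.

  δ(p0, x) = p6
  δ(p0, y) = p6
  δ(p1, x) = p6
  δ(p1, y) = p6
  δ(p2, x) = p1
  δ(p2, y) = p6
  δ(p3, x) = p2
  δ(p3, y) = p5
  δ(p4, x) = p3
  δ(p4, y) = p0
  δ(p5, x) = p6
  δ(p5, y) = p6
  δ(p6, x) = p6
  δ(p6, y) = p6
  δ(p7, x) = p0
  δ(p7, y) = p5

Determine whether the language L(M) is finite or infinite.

The useful states (reachable from p4 and able to reach an accepting state) are {p0, p3, p4, p5}.
Restricted to these states the transition graph has no cycle, so every accepting path has bounded length and L is finite.

finite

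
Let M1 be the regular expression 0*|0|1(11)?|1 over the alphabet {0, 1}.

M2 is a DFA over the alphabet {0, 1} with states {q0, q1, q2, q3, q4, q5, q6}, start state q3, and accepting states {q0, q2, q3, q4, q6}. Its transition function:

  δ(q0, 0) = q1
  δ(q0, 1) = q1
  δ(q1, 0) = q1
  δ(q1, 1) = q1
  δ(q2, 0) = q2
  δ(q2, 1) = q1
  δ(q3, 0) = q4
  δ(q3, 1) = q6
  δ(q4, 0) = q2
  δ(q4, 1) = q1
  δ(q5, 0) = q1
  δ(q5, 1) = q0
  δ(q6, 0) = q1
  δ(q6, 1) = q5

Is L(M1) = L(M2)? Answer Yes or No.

Converting the expression M1 to a DFA (subset construction, then merging equivalent states) gives the minimal DFA with states {r0, r1, r2, r3, r4, r5}, start state r0, accepting states {r0, r1, r2, r5} and transitions r0: 0→r1, 1→r2; r1: 0→r1, 1→r3; r2: 0→r3, 1→r4; r3: 0→r3, 1→r3; r4: 0→r3, 1→r5; r5: 0→r3, 1→r3.
Exploring the product automaton M1 × M2 from the start pair (r0, q3), following both machines on each input symbol, reaches 7 state pairs: (r0, q3), (r1, q4), (r2, q6), (r1, q2), (r3, q1), (r4, q5), (r5, q0).
M1 accepts in {r0, r1, r2, r5} and M2 accepts in {q0, q2, q3, q4, q6}. In every reachable pair the two components are either both accepting — (r0, q3), (r1, q4), (r2, q6), (r1, q2), (r5, q0) — or both non-accepting, so no string is accepted by exactly one of the machines: L(M1) \ L(M2) and L(M2) \ L(M1) are both empty.
Hence every string is accepted by M1 iff it is accepted by M2, and the two languages coincide.

Yes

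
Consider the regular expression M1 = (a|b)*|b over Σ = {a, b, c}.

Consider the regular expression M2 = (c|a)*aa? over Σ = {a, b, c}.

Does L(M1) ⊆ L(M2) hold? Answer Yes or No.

No

The empty string ε is in L(M1) but not in L(M2).
So L(M1) ⊄ L(M2).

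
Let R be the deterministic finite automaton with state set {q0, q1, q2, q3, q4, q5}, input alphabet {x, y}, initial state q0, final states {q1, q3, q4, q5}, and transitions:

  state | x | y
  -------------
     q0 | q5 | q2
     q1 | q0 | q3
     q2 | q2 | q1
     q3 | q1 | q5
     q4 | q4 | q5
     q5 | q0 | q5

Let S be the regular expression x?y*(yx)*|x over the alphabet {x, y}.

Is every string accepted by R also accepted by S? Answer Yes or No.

No

The string xxx is in L(R) but not in L(S).
So L(R) ⊄ L(S).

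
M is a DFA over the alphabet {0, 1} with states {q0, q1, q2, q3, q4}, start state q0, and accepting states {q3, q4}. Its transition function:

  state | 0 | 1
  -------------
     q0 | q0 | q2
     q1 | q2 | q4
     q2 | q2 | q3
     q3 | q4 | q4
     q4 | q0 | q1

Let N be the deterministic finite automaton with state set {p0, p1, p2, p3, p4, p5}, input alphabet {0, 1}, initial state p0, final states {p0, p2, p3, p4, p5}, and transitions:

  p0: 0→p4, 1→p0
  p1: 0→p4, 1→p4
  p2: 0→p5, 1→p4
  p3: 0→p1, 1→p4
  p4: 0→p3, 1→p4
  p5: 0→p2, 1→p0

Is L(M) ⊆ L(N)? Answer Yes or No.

Exploring the product automaton M × N from the start pair (q0, p0), following both machines on each input symbol, reaches 15 state pairs: (q0, p0), (q0, p4), (q2, p0), (q0, p3), (q2, p4), (q3, p0), (q0, p1), (q2, p3), (q3, p4), (q4, p4), (q4, p0), (q2, p1), (q4, p3), (q1, p4), (q1, p0).
M accepts in {q3, q4} and N accepts in {p0, p2, p3, p4, p5}. The reachable pairs whose M-component is accepting are (q3, p0), (q3, p4), (q4, p4), (q4, p0), (q4, p3); in each of them the N-component is accepting too, so the product for L(M) \ L(N) (M-component accepting, N-component rejecting) has no reachable accepting pair and the difference is empty.
Hence every string in L(M) is also in L(N).

Yes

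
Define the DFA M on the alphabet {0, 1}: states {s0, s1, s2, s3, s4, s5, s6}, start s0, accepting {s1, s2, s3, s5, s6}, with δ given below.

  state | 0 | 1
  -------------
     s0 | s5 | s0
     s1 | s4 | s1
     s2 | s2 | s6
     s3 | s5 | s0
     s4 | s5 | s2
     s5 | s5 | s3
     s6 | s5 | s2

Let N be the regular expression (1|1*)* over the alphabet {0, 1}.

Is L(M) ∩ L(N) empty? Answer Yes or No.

Yes

Converting the expression N to a DFA (subset construction, then merging equivalent states) gives the minimal DFA with states {n0, n1}, start state n0, accepting states {n0} and transitions n0: 0→n1, 1→n0; n1: 0→n1, 1→n1.
Exploring the product automaton M × N from the start pair (s0, n0), following both machines on each input symbol, reaches 4 state pairs: (s0, n0), (s5, n1), (s3, n1), (s0, n1).
M accepts in {s1, s2, s3, s5, s6} and N accepts in {n0}; no reachable pair has both components accepting, so no string drives both machines to acceptance simultaneously and L(M) ∩ L(N) = ∅.
So no string is accepted by both, and the intersection is empty.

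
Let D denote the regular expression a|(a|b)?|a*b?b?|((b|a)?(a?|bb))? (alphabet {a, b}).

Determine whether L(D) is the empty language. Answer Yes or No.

The empty string ε matches the expression, so it belongs to L(D).
Since L(D) contains at least one string, it is not empty.

No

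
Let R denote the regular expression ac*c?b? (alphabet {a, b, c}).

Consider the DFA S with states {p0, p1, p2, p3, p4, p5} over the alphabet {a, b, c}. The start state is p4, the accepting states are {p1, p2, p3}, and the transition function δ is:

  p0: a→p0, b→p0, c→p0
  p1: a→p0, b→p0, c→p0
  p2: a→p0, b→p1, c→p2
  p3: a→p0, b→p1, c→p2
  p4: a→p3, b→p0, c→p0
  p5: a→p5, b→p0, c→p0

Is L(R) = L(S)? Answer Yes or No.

Yes

Converting the expression R to a DFA (subset construction, then merging equivalent states) gives the minimal DFA with states {r0, r1, r2, r3}, start state r0, accepting states {r1, r3} and transitions r0: a→r1, b→r2, c→r2; r1: a→r2, b→r3, c→r1; r2: a→r2, b→r2, c→r2; r3: a→r2, b→r2, c→r2.
Exploring the product automaton R × S from the start pair (r0, p4), following both machines on each input symbol, reaches 5 state pairs: (r0, p4), (r1, p3), (r2, p0), (r3, p1), (r1, p2).
R accepts in {r1, r3} and S accepts in {p1, p2, p3}. In every reachable pair the two components are either both accepting — (r1, p3), (r3, p1), (r1, p2) — or both non-accepting, so no string is accepted by exactly one of the machines: L(R) \ L(S) and L(S) \ L(R) are both empty.
Hence every string is accepted by R iff it is accepted by S, and the two languages coincide.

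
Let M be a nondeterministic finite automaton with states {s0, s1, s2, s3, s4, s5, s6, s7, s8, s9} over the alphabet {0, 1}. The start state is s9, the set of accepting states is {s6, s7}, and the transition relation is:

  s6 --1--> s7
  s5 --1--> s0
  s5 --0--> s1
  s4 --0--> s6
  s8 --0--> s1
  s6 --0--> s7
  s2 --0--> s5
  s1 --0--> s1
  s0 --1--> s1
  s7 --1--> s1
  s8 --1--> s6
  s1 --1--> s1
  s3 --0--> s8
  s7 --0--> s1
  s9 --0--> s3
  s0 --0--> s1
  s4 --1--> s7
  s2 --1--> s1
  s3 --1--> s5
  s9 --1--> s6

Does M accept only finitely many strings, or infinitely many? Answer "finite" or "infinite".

finite

The useful states (reachable from s9 and able to reach an accepting state) are {s3, s6, s7, s8, s9}.
Restricted to these states the transition graph has no cycle, so every accepting path has bounded length and L is finite.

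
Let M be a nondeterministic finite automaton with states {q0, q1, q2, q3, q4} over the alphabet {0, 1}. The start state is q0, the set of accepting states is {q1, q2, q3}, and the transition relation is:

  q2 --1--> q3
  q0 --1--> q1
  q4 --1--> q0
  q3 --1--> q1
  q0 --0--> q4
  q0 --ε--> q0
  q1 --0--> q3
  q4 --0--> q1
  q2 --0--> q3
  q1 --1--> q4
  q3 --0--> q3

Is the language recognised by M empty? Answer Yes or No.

No

The string 1 is accepted: the run q0 → q1 ends in the accepting state q1.
Since at least one string is accepted, L(M) is not empty.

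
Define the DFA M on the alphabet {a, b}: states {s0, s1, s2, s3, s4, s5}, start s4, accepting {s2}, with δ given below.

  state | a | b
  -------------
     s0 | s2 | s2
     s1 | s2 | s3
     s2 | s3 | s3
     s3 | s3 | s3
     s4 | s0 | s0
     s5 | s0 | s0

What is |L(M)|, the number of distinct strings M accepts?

4

The useful subgraph on states {s0, s2, s4} is acyclic, so L(M) is finite; the longest accepting path visits 3 useful states, giving maximum string length 2.
Counting accepting paths from s4 by length: 4 of length 2. Total 4.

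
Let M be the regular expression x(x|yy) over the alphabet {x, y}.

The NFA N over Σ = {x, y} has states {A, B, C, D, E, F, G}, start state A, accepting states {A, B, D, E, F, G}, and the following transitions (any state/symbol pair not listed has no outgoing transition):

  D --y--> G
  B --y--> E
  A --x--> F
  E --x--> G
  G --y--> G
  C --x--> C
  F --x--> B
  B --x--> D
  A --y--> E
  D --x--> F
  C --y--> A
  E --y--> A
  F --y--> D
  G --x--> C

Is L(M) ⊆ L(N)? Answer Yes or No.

Yes

Converting the expression M to a DFA (subset construction, then merging equivalent states) gives the minimal DFA with states {m0, m1, m2, m3, m4}, start state m0, accepting states {m3} and transitions m0: x→m1, y→m2; m1: x→m3, y→m4; m2: x→m2, y→m2; m3: x→m2, y→m2; m4: x→m2, y→m3.
Exploring the product automaton M × N from the start pair (m0, A), following both machines on each input symbol, reaches 12 state pairs: (m0, A), (m1, F), (m2, E), (m3, B), (m4, D), (m2, G), (m2, A), (m2, D), (m2, F), (m3, G), (m2, C), (m2, B).
M accepts in {m3} and N accepts in {A, B, D, E, F, G}. The reachable pairs whose M-component is accepting are (m3, B), (m3, G); in each of them the N-component is accepting too, so the product for L(M) \ L(N) (M-component accepting, N-component rejecting) has no reachable accepting pair and the difference is empty.
Hence every string in L(M) is also in L(N).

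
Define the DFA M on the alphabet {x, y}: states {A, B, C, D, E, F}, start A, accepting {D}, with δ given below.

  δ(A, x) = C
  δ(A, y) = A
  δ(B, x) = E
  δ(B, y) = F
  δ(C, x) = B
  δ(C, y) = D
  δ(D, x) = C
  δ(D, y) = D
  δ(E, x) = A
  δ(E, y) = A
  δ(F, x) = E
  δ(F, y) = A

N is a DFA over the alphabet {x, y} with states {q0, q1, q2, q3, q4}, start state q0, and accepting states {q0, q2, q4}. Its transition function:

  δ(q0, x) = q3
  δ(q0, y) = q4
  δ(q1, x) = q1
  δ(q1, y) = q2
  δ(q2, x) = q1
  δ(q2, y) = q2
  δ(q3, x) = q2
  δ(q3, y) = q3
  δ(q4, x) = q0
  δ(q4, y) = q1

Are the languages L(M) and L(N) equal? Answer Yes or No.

No

The string xy is accepted by M but rejected by N.
So L(M) ≠ L(N).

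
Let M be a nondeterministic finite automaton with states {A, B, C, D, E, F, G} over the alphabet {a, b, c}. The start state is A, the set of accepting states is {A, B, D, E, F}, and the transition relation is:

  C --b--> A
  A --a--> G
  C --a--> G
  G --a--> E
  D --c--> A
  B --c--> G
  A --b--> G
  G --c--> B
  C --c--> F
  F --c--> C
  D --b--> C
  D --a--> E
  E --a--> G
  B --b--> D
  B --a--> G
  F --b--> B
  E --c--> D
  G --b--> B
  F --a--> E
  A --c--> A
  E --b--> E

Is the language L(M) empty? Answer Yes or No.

No

The empty string ε is accepted: the run A ends in the accepting state A.
Since at least one string is accepted, L(M) is not empty.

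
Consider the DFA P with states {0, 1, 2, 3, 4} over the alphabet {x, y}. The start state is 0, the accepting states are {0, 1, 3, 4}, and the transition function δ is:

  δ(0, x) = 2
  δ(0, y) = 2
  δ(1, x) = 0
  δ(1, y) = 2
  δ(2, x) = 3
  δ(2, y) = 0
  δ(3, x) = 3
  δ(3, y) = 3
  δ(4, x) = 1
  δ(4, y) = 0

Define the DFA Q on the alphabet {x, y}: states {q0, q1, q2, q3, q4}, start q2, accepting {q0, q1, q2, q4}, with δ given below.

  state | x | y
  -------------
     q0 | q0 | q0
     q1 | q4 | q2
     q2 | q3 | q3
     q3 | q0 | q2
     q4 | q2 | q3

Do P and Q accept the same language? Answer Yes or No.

Yes

Exploring the product automaton P × Q from the start pair (0, q2), following both machines on each input symbol, reaches 3 state pairs: (0, q2), (2, q3), (3, q0).
P accepts in {0, 1, 3, 4} and Q accepts in {q0, q1, q2, q4}. In every reachable pair the two components are either both accepting — (0, q2), (3, q0) — or both non-accepting, so no string is accepted by exactly one of the machines: L(P) \ L(Q) and L(Q) \ L(P) are both empty.
Hence every string is accepted by P iff it is accepted by Q, and the two languages coincide.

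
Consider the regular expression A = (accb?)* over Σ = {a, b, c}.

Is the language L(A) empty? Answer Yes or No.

No

The empty string ε matches the expression, so it belongs to L(A).
Since L(A) contains at least one string, it is not empty.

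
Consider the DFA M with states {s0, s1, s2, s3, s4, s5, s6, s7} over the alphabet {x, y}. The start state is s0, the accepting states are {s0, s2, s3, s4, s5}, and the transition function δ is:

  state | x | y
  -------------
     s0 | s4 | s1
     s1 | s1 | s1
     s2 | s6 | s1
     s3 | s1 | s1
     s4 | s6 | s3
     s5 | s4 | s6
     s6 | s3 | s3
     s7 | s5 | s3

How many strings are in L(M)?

The useful subgraph on states {s0, s3, s4, s6} is acyclic, so L(M) is finite; the longest accepting path visits 4 useful states, giving maximum string length 3.
Counting accepting paths from s0 by length: 1 of length 0, 1 of length 1, 1 of length 2, 2 of length 3. Total 5.

5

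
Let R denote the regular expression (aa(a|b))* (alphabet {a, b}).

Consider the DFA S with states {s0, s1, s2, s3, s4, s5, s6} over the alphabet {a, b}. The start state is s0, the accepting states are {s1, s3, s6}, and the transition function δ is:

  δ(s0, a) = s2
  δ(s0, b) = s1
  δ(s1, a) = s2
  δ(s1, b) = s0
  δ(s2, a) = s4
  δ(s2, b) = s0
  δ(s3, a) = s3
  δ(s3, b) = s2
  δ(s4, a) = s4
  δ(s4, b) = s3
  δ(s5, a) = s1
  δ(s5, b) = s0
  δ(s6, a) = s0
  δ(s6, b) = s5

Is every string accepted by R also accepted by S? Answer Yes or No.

No

The empty string ε is in L(R) but not in L(S).
So L(R) ⊄ L(S).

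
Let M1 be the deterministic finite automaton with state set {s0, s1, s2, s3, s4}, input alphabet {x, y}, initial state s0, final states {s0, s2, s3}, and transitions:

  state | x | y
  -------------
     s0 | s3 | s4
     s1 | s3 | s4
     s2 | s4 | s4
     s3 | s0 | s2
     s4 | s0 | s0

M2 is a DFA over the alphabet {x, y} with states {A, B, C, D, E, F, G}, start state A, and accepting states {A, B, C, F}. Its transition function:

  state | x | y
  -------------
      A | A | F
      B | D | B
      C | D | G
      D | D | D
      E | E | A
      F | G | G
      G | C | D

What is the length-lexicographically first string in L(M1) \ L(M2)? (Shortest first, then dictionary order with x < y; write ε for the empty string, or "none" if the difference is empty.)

The string yx is accepted by M1 but not by M2.
No shorter string lies in the difference, and yx is the lexicographically first length-2 string in L(M1) \ L(M2).

yx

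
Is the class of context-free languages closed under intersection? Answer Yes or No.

{aⁿbⁿcᵐ : m,n≥0} and {aᵐbⁿcⁿ : m,n≥0} are both context-free, but their intersection {aⁿbⁿcⁿ : n≥0} is not (pumping lemma).

No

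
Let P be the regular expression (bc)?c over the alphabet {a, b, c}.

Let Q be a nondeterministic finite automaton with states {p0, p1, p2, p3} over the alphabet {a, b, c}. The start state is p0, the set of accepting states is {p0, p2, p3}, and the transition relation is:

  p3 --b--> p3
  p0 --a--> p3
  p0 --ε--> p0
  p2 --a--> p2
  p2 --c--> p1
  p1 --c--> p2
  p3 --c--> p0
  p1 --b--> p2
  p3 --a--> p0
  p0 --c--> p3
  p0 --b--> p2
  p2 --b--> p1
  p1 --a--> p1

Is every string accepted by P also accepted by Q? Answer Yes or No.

Yes

Converting the expression P to a DFA (subset construction, then merging equivalent states) gives the minimal DFA with states {r0, r1, r2, r3, r4}, start state r0, accepting states {r3} and transitions r0: a→r1, b→r2, c→r3; r1: a→r1, b→r1, c→r1; r2: a→r1, b→r1, c→r4; r3: a→r1, b→r1, c→r1; r4: a→r1, b→r1, c→r3.
Exploring the product automaton P × Q from the start pair (r0, p0), following both machines on each input symbol, reaches 9 state pairs: (r0, p0), (r1, p3), (r2, p2), (r3, p3), (r1, p0), (r1, p2), (r1, p1), (r4, p1), (r3, p2).
P accepts in {r3} and Q accepts in {p0, p2, p3}. The reachable pairs whose P-component is accepting are (r3, p3), (r3, p2); in each of them the Q-component is accepting too, so the product for L(P) \ L(Q) (P-component accepting, Q-component rejecting) has no reachable accepting pair and the difference is empty.
Hence every string in L(P) is also in L(Q).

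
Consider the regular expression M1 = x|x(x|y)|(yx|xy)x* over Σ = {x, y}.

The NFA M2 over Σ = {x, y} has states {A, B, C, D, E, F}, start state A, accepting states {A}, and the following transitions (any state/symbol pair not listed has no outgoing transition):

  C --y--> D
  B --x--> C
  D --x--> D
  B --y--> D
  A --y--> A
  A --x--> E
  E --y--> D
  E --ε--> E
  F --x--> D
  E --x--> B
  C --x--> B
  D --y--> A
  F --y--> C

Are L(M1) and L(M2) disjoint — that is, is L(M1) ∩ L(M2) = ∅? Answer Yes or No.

Yes

Converting the expression M1 to a DFA (subset construction, then merging equivalent states) gives the minimal DFA with states {r0, r1, r2, r3, r4, r5}, start state r0, accepting states {r1, r3, r4} and transitions r0: x→r1, y→r2; r1: x→r3, y→r4; r2: x→r4, y→r5; r3: x→r5, y→r5; r4: x→r4, y→r5; r5: x→r5, y→r5.
Exploring the product automaton M1 × M2 from the start pair (r0, A), following both machines on each input symbol, reaches 13 state pairs: (r0, A), (r1, E), (r2, A), (r3, B), (r4, D), (r4, E), (r5, A), (r5, C), (r5, D), (r4, B), (r5, E), (r5, B), (r4, C).
M1 accepts in {r1, r3, r4} and M2 accepts in {A}; no reachable pair has both components accepting, so no string drives both machines to acceptance simultaneously and L(M1) ∩ L(M2) = ∅.
So no string is accepted by both, and the intersection is empty.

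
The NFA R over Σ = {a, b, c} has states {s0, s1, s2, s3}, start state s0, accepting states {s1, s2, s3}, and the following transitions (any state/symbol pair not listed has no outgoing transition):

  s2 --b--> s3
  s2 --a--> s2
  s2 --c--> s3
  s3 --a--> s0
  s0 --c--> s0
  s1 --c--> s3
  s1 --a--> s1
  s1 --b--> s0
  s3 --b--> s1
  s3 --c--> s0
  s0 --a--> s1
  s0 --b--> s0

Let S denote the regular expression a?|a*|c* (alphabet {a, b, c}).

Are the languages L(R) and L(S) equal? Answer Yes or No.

No

The string ac is accepted by R but rejected by S.
So L(R) ≠ L(S).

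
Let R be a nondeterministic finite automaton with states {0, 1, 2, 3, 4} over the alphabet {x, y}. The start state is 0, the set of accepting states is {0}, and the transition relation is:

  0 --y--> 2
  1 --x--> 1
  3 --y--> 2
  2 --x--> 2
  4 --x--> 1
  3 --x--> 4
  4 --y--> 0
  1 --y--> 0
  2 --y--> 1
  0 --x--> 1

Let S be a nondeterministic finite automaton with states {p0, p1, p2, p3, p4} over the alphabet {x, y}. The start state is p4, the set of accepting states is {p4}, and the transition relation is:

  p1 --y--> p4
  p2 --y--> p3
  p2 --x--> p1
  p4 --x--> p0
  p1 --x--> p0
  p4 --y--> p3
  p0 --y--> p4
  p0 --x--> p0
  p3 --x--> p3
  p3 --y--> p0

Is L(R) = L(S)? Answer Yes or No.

Yes

Exploring the product automaton R × S from the start pair (0, p4), following both machines on each input symbol, reaches 3 state pairs: (0, p4), (1, p0), (2, p3).
R accepts in {0} and S accepts in {p4}. In every reachable pair the two components are either both accepting — (0, p4) — or both non-accepting, so no string is accepted by exactly one of the machines: L(R) \ L(S) and L(S) \ L(R) are both empty.
Hence every string is accepted by R iff it is accepted by S, and the two languages coincide.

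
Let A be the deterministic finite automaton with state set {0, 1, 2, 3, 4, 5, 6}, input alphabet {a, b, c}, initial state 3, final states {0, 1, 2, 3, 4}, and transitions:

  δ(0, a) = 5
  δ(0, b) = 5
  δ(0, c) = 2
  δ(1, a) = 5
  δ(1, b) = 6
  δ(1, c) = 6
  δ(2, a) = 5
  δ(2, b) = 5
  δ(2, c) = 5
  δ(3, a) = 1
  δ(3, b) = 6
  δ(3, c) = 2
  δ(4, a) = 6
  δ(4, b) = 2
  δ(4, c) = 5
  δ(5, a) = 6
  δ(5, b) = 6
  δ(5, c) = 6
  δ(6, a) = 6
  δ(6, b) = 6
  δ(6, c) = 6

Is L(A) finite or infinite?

finite

The useful states (reachable from 3 and able to reach an accepting state) are {1, 2, 3}.
Restricted to these states the transition graph has no cycle, so every accepting path has bounded length and L is finite.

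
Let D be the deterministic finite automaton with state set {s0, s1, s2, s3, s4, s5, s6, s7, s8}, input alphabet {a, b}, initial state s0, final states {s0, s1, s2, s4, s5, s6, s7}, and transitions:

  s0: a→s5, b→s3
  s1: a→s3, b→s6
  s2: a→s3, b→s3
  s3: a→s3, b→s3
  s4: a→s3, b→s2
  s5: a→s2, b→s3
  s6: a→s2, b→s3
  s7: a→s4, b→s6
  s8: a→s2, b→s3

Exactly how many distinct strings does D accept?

The useful subgraph on states {s0, s2, s5} is acyclic, so L(D) is finite; the longest accepting path visits 3 useful states, giving maximum string length 2.
Counting accepting paths from s0 by length: 1 of length 0, 1 of length 1, 1 of length 2. Total 3.

3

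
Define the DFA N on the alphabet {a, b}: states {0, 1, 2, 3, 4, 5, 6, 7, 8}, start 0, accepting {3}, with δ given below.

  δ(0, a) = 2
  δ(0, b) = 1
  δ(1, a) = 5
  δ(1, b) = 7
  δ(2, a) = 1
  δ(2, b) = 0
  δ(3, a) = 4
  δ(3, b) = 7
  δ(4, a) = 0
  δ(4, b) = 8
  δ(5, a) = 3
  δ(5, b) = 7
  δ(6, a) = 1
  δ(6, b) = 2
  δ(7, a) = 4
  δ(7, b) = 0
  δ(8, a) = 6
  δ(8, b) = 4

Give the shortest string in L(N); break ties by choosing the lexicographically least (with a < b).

A breadth-first search from 0 reaches an accepting state first via the path 0 → 1 → 5 → 3 on input baa.
No string of length < 3 is accepted (BFS exhausts all shorter strings without reaching an accepting state), and baa is the lexicographically least accepting string of length 3.

baa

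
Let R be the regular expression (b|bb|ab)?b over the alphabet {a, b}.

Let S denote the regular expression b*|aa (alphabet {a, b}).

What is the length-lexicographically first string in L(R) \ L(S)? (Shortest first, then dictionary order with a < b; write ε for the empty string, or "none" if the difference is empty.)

The string abb is accepted by R but not by S.
No shorter string lies in the difference, and abb is the lexicographically first length-3 string in L(R) \ L(S).

abb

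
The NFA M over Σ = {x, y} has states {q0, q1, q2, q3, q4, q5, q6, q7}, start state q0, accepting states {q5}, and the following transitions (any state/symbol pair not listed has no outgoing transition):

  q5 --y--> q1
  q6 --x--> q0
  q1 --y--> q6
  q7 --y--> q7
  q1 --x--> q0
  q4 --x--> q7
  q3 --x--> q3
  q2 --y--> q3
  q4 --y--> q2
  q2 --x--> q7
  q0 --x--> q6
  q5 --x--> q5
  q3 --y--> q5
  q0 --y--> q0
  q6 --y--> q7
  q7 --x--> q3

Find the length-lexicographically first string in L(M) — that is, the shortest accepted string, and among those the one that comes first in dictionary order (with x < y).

A breadth-first search from q0 reaches an accepting state first via the path q0 → q6 → q7 → q3 → q5 on input xyxy.
No string of length < 4 is accepted (BFS exhausts all shorter strings without reaching an accepting state), and xyxy is the lexicographically least accepting string of length 4.

xyxy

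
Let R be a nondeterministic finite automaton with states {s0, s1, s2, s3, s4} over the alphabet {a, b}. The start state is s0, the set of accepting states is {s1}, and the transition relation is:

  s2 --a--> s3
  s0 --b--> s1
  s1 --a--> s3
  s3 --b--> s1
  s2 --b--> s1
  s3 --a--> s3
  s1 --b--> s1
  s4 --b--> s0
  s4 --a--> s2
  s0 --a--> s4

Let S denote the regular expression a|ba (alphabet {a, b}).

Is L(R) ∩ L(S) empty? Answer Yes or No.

Converting the expression S to a DFA (subset construction, then merging equivalent states) gives the minimal DFA with states {r0, r1, r2, r3}, start state r0, accepting states {r1} and transitions r0: a→r1, b→r2; r1: a→r3, b→r3; r2: a→r1, b→r3; r3: a→r3, b→r3.
Exploring the product automaton R × S from the start pair (s0, r0), following both machines on each input symbol, reaches 9 state pairs: (s0, r0), (s4, r1), (s1, r2), (s2, r3), (s0, r3), (s3, r1), (s1, r3), (s3, r3), (s4, r3).
R accepts in {s1} and S accepts in {r1}; no reachable pair has both components accepting, so no string drives both machines to acceptance simultaneously and L(R) ∩ L(S) = ∅.
So no string is accepted by both, and the intersection is empty.

Yes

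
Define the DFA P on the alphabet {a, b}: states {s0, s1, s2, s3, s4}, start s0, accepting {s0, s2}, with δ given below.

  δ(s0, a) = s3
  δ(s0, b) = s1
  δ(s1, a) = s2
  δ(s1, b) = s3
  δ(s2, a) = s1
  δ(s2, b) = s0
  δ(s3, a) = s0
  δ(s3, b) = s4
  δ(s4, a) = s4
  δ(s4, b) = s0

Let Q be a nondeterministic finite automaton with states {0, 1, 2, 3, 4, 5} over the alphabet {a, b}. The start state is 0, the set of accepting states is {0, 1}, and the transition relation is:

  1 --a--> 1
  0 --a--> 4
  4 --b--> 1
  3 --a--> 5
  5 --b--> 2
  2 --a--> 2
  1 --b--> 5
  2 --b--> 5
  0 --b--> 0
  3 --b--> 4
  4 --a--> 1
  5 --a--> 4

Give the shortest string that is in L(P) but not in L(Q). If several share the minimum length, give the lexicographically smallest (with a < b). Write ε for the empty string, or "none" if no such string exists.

The string ba is accepted by P but not by Q.
No shorter string lies in the difference, and ba is the lexicographically first length-2 string in L(P) \ L(Q).

ba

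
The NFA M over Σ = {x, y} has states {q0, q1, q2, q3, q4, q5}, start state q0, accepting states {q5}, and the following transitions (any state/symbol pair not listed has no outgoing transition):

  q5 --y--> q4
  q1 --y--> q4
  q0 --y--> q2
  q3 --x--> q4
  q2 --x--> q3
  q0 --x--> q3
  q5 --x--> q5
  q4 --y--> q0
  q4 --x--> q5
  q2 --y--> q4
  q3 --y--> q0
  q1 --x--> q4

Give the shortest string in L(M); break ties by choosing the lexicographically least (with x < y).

A breadth-first search from q0 reaches an accepting state first via the path q0 → q3 → q4 → q5 on input xxx.
No string of length < 3 is accepted (BFS exhausts all shorter strings without reaching an accepting state), and xxx is the lexicographically least accepting string of length 3.

xxx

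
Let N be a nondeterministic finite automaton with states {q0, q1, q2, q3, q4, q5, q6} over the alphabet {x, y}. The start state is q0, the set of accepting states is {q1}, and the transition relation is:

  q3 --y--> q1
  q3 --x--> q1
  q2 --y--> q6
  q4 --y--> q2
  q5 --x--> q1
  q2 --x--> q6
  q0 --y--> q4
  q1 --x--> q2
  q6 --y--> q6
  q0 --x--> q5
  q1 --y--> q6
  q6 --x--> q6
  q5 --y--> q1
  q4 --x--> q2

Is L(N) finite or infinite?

The useful states (reachable from q0 and able to reach an accepting state) are {q0, q1, q5}.
Restricted to these states the transition graph has no cycle, so every accepting path has bounded length and L is finite.

finite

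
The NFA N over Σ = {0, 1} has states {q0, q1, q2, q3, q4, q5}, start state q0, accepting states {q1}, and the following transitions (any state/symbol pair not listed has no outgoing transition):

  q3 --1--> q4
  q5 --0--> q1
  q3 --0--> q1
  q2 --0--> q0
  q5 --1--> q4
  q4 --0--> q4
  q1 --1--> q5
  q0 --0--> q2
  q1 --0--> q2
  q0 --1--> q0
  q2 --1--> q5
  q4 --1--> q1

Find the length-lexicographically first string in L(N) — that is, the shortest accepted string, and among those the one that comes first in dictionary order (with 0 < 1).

010

A breadth-first search from q0 reaches an accepting state first via the path q0 → q2 → q5 → q1 on input 010.
No string of length < 3 is accepted (BFS exhausts all shorter strings without reaching an accepting state), and 010 is the lexicographically least accepting string of length 3.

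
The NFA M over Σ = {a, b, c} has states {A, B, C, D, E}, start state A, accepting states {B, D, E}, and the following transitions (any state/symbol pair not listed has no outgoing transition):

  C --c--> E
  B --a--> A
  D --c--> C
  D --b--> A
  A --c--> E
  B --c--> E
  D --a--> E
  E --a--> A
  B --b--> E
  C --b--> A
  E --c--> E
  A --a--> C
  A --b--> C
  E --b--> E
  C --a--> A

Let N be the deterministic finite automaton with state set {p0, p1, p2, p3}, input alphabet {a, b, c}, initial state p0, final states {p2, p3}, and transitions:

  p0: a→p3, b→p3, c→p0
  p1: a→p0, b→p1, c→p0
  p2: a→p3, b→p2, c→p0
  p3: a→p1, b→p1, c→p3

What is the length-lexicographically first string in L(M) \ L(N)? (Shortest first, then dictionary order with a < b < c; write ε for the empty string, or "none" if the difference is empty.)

c

The string c is accepted by M but not by N.
No shorter string lies in the difference, and c is the lexicographically first length-1 string in L(M) \ L(N).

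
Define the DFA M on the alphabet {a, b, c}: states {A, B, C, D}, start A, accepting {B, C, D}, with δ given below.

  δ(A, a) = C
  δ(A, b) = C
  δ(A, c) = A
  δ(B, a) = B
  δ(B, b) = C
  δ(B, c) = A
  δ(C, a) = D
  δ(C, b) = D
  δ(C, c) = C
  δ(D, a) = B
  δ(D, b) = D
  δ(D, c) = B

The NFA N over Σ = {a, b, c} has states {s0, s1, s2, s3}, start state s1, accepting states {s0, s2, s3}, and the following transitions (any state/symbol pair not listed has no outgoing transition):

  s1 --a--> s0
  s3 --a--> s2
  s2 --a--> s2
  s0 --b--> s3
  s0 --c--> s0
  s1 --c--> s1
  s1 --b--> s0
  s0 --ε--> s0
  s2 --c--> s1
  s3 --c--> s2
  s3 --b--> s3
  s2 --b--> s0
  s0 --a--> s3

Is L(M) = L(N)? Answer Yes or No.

Yes

Exploring the product automaton M × N from the start pair (A, s1), following both machines on each input symbol, reaches 4 state pairs: (A, s1), (C, s0), (D, s3), (B, s2).
M accepts in {B, C, D} and N accepts in {s0, s2, s3}. In every reachable pair the two components are either both accepting — (C, s0), (D, s3), (B, s2) — or both non-accepting, so no string is accepted by exactly one of the machines: L(M) \ L(N) and L(N) \ L(M) are both empty.
Hence every string is accepted by M iff it is accepted by N, and the two languages coincide.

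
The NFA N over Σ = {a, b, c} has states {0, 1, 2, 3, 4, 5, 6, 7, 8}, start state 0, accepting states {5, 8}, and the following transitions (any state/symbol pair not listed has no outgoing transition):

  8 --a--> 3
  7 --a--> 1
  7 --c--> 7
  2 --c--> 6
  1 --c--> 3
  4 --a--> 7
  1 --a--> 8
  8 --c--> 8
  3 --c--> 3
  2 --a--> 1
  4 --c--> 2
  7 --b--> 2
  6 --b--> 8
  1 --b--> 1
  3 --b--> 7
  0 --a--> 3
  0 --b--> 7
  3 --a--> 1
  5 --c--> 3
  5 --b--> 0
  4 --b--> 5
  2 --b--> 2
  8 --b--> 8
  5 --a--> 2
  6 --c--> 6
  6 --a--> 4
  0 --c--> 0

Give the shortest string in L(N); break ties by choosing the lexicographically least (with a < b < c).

aaa

A breadth-first search from 0 reaches an accepting state first via the path 0 → 3 → 1 → 8 on input aaa.
No string of length < 3 is accepted (BFS exhausts all shorter strings without reaching an accepting state), and aaa is the lexicographically least accepting string of length 3.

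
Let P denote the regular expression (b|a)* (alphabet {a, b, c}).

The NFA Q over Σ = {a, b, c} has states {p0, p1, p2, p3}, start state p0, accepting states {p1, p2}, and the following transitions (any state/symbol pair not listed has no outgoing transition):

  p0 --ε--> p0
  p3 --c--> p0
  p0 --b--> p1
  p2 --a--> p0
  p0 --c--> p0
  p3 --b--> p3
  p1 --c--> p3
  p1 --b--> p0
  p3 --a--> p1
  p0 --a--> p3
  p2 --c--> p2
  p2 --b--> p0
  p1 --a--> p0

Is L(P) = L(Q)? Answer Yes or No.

No

The empty string ε is accepted by P but rejected by Q.
So L(P) ≠ L(Q).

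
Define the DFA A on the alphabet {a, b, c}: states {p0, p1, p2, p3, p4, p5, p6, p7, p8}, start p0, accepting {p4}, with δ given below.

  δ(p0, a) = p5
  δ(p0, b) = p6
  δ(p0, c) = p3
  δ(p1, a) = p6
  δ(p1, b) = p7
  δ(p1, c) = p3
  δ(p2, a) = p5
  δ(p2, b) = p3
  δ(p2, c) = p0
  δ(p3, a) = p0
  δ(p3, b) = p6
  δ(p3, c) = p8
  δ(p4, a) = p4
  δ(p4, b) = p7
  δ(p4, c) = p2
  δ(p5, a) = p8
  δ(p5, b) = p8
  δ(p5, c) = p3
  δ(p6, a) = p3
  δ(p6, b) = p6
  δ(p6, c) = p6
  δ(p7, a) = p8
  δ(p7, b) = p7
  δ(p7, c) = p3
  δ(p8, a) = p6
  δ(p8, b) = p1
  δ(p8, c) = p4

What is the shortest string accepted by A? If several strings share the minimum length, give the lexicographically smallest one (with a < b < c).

aac

A breadth-first search from p0 reaches an accepting state first via the path p0 → p5 → p8 → p4 on input aac.
No string of length < 3 is accepted (BFS exhausts all shorter strings without reaching an accepting state), and aac is the lexicographically least accepting string of length 3.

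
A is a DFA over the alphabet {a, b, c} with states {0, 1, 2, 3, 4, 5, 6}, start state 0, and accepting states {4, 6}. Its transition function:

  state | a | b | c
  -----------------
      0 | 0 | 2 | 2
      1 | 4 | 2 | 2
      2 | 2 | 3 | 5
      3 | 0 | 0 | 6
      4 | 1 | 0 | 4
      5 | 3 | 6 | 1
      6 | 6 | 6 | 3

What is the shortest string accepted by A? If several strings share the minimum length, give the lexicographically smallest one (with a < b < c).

bbc

A breadth-first search from 0 reaches an accepting state first via the path 0 → 2 → 3 → 6 on input bbc.
No string of length < 3 is accepted (BFS exhausts all shorter strings without reaching an accepting state), and bbc is the lexicographically least accepting string of length 3.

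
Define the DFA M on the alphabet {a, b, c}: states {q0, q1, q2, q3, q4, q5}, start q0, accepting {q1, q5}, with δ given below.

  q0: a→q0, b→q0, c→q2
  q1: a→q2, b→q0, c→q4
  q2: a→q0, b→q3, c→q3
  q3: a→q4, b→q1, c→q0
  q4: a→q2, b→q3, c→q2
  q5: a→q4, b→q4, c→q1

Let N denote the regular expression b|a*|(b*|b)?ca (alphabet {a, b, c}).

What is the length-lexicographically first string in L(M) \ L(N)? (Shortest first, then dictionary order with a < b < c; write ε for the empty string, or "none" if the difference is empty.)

cbb

The string cbb is accepted by M but not by N.
No shorter string lies in the difference, and cbb is the lexicographically first length-3 string in L(M) \ L(N).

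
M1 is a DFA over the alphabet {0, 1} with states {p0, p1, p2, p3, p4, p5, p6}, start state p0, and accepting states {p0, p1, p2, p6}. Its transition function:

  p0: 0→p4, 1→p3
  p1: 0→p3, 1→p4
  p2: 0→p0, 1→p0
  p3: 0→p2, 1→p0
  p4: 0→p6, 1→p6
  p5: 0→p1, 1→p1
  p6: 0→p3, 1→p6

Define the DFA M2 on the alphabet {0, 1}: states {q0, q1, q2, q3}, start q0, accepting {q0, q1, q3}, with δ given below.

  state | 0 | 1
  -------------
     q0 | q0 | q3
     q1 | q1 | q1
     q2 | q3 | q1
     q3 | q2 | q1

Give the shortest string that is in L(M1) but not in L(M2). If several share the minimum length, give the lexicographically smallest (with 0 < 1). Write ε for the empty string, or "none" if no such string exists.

10

The string 10 is accepted by M1 but not by M2.
No shorter string lies in the difference, and 10 is the lexicographically first length-2 string in L(M1) \ L(M2).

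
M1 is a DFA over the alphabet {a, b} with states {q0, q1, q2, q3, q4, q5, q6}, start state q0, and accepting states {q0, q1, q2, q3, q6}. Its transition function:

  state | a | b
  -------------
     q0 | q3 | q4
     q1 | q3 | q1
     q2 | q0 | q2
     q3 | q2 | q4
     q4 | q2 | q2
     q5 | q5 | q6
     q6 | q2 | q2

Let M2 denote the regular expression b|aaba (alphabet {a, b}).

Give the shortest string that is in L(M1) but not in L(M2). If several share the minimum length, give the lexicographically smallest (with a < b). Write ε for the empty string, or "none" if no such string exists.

ε

The empty string ε is accepted by M1 but not by M2.
Since ε is the unique shortest string, it is the required witness.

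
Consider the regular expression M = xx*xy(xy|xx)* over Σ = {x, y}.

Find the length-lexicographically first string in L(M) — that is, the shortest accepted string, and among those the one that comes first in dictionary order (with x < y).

By inspection of the expression, no string of length less than 3 matches, and xxy is the lexicographically first match of length 3.

xxy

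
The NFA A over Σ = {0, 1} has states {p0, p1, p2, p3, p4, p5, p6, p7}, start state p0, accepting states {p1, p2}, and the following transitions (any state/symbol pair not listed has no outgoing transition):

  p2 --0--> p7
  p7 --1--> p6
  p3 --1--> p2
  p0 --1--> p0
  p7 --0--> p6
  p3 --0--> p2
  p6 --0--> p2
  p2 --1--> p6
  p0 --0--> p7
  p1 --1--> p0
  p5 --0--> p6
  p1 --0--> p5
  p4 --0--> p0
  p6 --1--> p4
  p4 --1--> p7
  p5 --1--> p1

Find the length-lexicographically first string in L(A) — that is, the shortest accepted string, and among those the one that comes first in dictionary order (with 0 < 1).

000

A breadth-first search from p0 reaches an accepting state first via the path p0 → p7 → p6 → p2 on input 000.
No string of length < 3 is accepted (BFS exhausts all shorter strings without reaching an accepting state), and 000 is the lexicographically least accepting string of length 3.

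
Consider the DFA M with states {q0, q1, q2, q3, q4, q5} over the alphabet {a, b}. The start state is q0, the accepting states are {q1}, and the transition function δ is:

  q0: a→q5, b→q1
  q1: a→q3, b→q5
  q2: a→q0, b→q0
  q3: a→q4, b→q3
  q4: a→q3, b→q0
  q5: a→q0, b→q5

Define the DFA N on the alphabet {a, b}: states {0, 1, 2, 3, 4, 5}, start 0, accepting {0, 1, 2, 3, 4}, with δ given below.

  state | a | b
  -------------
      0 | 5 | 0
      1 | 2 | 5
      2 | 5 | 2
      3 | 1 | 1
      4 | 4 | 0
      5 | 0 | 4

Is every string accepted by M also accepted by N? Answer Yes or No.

Yes

Exploring the product automaton M × N from the start pair (q0, 0), following both machines on each input symbol, reaches 14 state pairs: (q0, 0), (q5, 5), (q1, 0), (q5, 4), (q3, 5), (q5, 0), (q0, 4), (q4, 0), (q3, 4), (q0, 5), (q4, 4), (q3, 0), (q1, 4), (q4, 5).
M accepts in {q1} and N accepts in {0, 1, 2, 3, 4}. The reachable pairs whose M-component is accepting are (q1, 0), (q1, 4); in each of them the N-component is accepting too, so the product for L(M) \ L(N) (M-component accepting, N-component rejecting) has no reachable accepting pair and the difference is empty.
Hence every string in L(M) is also in L(N).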